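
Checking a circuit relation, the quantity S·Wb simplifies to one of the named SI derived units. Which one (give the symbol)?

S = kg⁻¹·m⁻²·s³·A².
Wb = kg·m²·s⁻²·A⁻¹.
Combining: S·Wb = (kg⁻¹·m⁻²·s³·A²) · (kg·m²·s⁻²·A⁻¹) = s·A.
s·A is the base-SI form of the coulomb.

C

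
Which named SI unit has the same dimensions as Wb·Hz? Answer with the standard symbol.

Wb = V·s (flux: a volt is a weber per second),
    = kg·m²·s⁻²·A⁻¹.
Hz = 1/s = s⁻¹ (frequency is cycles per second).
Combining: Wb·Hz = (kg·m²·s⁻²·A⁻¹) · s⁻¹ = kg·m²·s⁻³·A⁻¹.
kg·m²·s⁻³·A⁻¹ is the base-SI form of the volt.

V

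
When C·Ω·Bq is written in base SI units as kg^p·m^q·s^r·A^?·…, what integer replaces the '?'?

-1

C = s·A.
Ω = kg·m²·s⁻³·A⁻².
Bq = s⁻¹.
Combining: C·Ω·Bq = (s·A) · (kg·m²·s⁻³·A⁻²) · s⁻¹ = kg·m²·s⁻³·A⁻¹.
The exponent of A is -1.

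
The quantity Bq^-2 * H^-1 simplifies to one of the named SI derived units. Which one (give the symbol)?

F

Bq = 1/s = s⁻¹ (activity is decays per second).
So Bq⁻² = s².
H = Wb/A (inductance = flux per current),
    = kg·m²·s⁻²·A⁻².
So H⁻¹ = kg⁻¹·m⁻²·s²·A².
Combining: Bq⁻²·H⁻¹ = s² · (kg⁻¹·m⁻²·s²·A²) = kg⁻¹·m⁻²·s⁴·A².
kg⁻¹·m⁻²·s⁴·A² is the base-SI form of the farad.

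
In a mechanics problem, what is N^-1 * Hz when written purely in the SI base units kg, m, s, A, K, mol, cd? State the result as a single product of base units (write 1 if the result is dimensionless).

N = kg·m/s² = kg·m·s⁻² (force = mass × acceleration).
So N⁻¹ = kg⁻¹·m⁻¹·s².
Hz = 1/s = s⁻¹ (frequency is cycles per second).
Combining: N⁻¹·Hz = (kg⁻¹·m⁻¹·s²) · s⁻¹ = kg⁻¹·m⁻¹·s.

kg⁻¹·m⁻¹·s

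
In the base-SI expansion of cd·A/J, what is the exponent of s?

J = kg·m²·s⁻².
So J⁻¹ = kg⁻¹·m⁻²·s².
Combining: J⁻¹·cd·A = (kg⁻¹·m⁻²·s²) · cd · A = kg⁻¹·m⁻²·s²·A·cd.
The exponent of s is 2.

2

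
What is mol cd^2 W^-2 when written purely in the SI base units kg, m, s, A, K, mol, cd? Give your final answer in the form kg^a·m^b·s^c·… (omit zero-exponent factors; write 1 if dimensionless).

kg⁻²·m⁻⁴·s⁶·mol·cd²

W = kg·m²·s⁻³.
So W⁻² = kg⁻²·m⁻⁴·s⁶.
Combining: mol·cd²·W⁻² = mol · cd² · (kg⁻²·m⁻⁴·s⁶) = kg⁻²·m⁻⁴·s⁶·mol·cd².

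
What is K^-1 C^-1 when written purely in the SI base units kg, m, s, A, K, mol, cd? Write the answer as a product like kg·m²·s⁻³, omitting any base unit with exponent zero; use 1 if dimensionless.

C = A·s = s·A (charge = current × time).
So C⁻¹ = s⁻¹·A⁻¹.
Combining: K⁻¹·C⁻¹ = K⁻¹ · (s⁻¹·A⁻¹) = s⁻¹·A⁻¹·K⁻¹.

s⁻¹·A⁻¹·K⁻¹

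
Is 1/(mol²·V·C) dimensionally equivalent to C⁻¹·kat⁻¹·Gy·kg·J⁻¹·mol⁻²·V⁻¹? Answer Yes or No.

Left side:
  V = W/A (potential = power per current),
      = kg·m²·s⁻³·A⁻¹.
  So V⁻¹ = kg⁻¹·m⁻²·s³·A.
  C = A·s = s·A (charge = current × time).
  So C⁻¹ = s⁻¹·A⁻¹.
  Combining: mol⁻²·V⁻¹·C⁻¹ = mol⁻² · (kg⁻¹·m⁻²·s³·A) · (s⁻¹·A⁻¹) = kg⁻¹·m⁻²·s²·mol⁻².
Right side:
  C = A·s = s·A (charge = current × time).
  So C⁻¹ = s⁻¹·A⁻¹.
  kat = mol/s = s⁻¹·mol (catalytic activity).
  So kat⁻¹ = s·mol⁻¹.
  Gy = J/kg (absorbed dose = energy per mass),
      = m²·s⁻².
  J = N·m (work = force × distance),
      = kg·m²·s⁻².
  So J⁻¹ = kg⁻¹·m⁻²·s².
  V = W/A (potential = power per current),
      = kg·m²·s⁻³·A⁻¹.
  So V⁻¹ = kg⁻¹·m⁻²·s³·A.
  Combining: C⁻¹·kat⁻¹·Gy·kg·J⁻¹·mol⁻²·V⁻¹ = (s⁻¹·A⁻¹) · (s·mol⁻¹) · (m²·s⁻²) · kg · (kg⁻¹·m⁻²·s²) · mol⁻² · (kg⁻¹·m⁻²·s³·A) = kg⁻¹·m⁻²·s³·mol⁻³.
Left is kg⁻¹·m⁻²·s²·mol⁻²; right is kg⁻¹·m⁻²·s³·mol⁻³ — different.

No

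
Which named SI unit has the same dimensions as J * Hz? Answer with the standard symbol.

J = kg·m²·s⁻².
Hz = s⁻¹.
Combining: J·Hz = (kg·m²·s⁻²) · s⁻¹ = kg·m²·s⁻³.
kg·m²·s⁻³ is the base-SI form of the watt.

W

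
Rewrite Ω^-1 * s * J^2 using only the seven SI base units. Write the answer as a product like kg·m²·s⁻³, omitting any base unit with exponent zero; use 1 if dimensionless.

kg·m²·A²

Ω = kg·m²·s⁻³·A⁻².
So Ω⁻¹ = kg⁻¹·m⁻²·s³·A².
J = kg·m²·s⁻².
So J² = kg²·m⁴·s⁻⁴.
Combining: Ω⁻¹·s·J² = (kg⁻¹·m⁻²·s³·A²) · s · (kg²·m⁴·s⁻⁴) = kg·m²·A².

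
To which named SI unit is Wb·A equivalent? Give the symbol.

J

Wb = V·s (flux: a volt is a weber per second),
    = kg·m²·s⁻²·A⁻¹.
Combining: Wb·A = (kg·m²·s⁻²·A⁻¹) · A = kg·m²·s⁻².
kg·m²·s⁻² is the base-SI form of the joule.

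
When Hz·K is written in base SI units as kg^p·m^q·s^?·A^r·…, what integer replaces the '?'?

Hz = 1/s = s⁻¹ (frequency is cycles per second).
Combining: Hz·K = s⁻¹ · K = s⁻¹·K.
The exponent of s is -1.

-1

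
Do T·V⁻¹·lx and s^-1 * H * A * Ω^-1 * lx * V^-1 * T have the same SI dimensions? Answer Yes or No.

No

Left side:
  T = kg·s⁻²·A⁻¹.
  V = kg·m²·s⁻³·A⁻¹.
  So V⁻¹ = kg⁻¹·m⁻²·s³·A.
  lx = m⁻²·cd.
  Combining: T·V⁻¹·lx = (kg·s⁻²·A⁻¹) · (kg⁻¹·m⁻²·s³·A) · (m⁻²·cd) = m⁻⁴·s·cd.
Right side:
  H = Wb/A (inductance = flux per current),
      = kg·m²·s⁻²·A⁻².
  Ω = V/A (resistance = voltage per current),
      = kg·m²·s⁻³·A⁻².
  So Ω⁻¹ = kg⁻¹·m⁻²·s³·A².
  lx = lm/m² (illuminance = luminous flux per area),
      = m⁻²·cd.
  V = W/A (potential = power per current),
      = kg·m²·s⁻³·A⁻¹.
  So V⁻¹ = kg⁻¹·m⁻²·s³·A.
  T = Wb/m² (flux density = flux per area),
      = kg·s⁻²·A⁻¹.
  Combining: s⁻¹·H·A·Ω⁻¹·lx·V⁻¹·T = s⁻¹ · (kg·m²·s⁻²·A⁻²) · A · (kg⁻¹·m⁻²·s³·A²) · (m⁻²·cd) · (kg⁻¹·m⁻²·s³·A) · (kg·s⁻²·A⁻¹) = m⁻⁴·s·A·cd.
Left is m⁻⁴·s·cd; right is m⁻⁴·s·A·cd — different.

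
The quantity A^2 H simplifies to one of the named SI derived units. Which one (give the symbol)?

J

H = Wb/A (inductance = flux per current),
    = kg·m²·s⁻²·A⁻².
Combining: A²·H = A² · (kg·m²·s⁻²·A⁻²) = kg·m²·s⁻².
kg·m²·s⁻² is the base-SI form of the joule.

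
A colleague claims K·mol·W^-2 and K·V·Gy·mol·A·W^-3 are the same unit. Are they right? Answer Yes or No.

Left side:
  W = kg·m²·s⁻³.
  So W⁻² = kg⁻²·m⁻⁴·s⁶.
  Combining: K·mol·W⁻² = K · mol · (kg⁻²·m⁻⁴·s⁶) = kg⁻²·m⁻⁴·s⁶·K·mol.
Right side:
  V = kg·m²·s⁻³·A⁻¹.
  Gy = m²·s⁻².
  W = kg·m²·s⁻³.
  So W⁻³ = kg⁻³·m⁻⁶·s⁹.
  Combining: K·V·Gy·mol·A·W⁻³ = K · (kg·m²·s⁻³·A⁻¹) · (m²·s⁻²) · mol · A · (kg⁻³·m⁻⁶·s⁹) = kg⁻²·m⁻²·s⁴·K·mol.
Left is kg⁻²·m⁻⁴·s⁶·K·mol; right is kg⁻²·m⁻²·s⁴·K·mol — different.

No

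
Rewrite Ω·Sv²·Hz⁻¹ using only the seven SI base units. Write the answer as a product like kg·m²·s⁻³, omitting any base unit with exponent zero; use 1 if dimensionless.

Ω = V/A (resistance = voltage per current),
    = kg·m²·s⁻³·A⁻².
Sv = J/kg (equivalent dose = energy per mass),
    = m²·s⁻².
So Sv² = m⁴·s⁻⁴.
Hz = 1/s = s⁻¹ (frequency is cycles per second).
So Hz⁻¹ = s.
Combining: Ω·Sv²·Hz⁻¹ = (kg·m²·s⁻³·A⁻²) · (m⁴·s⁻⁴) · s = kg·m⁶·s⁻⁶·A⁻².

kg·m⁶·s⁻⁶·A⁻²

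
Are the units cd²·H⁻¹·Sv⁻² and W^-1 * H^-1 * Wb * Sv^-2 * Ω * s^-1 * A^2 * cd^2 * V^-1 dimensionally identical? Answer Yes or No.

Yes

Left side:
  H = Wb/A (inductance = flux per current),
      = kg·m²·s⁻²·A⁻².
  So H⁻¹ = kg⁻¹·m⁻²·s²·A².
  Sv = J/kg (equivalent dose = energy per mass),
      = m²·s⁻².
  So Sv⁻² = m⁻⁴·s⁴.
  Combining: cd²·H⁻¹·Sv⁻² = cd² · (kg⁻¹·m⁻²·s²·A²) · (m⁻⁴·s⁴) = kg⁻¹·m⁻⁶·s⁶·A²·cd².
Right side:
  W = J/s (power = energy per time),
      = kg·m²·s⁻³.
  So W⁻¹ = kg⁻¹·m⁻²·s³.
  H = Wb/A (inductance = flux per current),
      = kg·m²·s⁻²·A⁻².
  So H⁻¹ = kg⁻¹·m⁻²·s²·A².
  Wb = V·s (flux: a volt is a weber per second),
      = kg·m²·s⁻²·A⁻¹.
  Sv = J/kg (equivalent dose = energy per mass),
      = m²·s⁻².
  So Sv⁻² = m⁻⁴·s⁴.
  Ω = V/A (resistance = voltage per current),
      = kg·m²·s⁻³·A⁻².
  V = W/A (potential = power per current),
      = kg·m²·s⁻³·A⁻¹.
  So V⁻¹ = kg⁻¹·m⁻²·s³·A.
  Combining: W⁻¹·H⁻¹·Wb·Sv⁻²·Ω·s⁻¹·A²·cd²·V⁻¹ = (kg⁻¹·m⁻²·s³) · (kg⁻¹·m⁻²·s²·A²) · (kg·m²·s⁻²·A⁻¹) · (m⁻⁴·s⁴) · (kg·m²·s⁻³·A⁻²) · s⁻¹ · A² · cd² · (kg⁻¹·m⁻²·s³·A) = kg⁻¹·m⁻⁶·s⁶·A²·cd².
Both reduce to kg⁻¹·m⁻⁶·s⁶·A²·cd².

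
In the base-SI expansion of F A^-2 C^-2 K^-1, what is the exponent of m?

F = C/V (capacitance = charge per voltage),
    = A·s/(kg·m²·s⁻³·A⁻¹) (substituting C and V),
    = kg⁻¹·m⁻²·s⁴·A².
C = A·s = s·A (charge = current × time).
So C⁻² = s⁻²·A⁻².
Combining: F·A⁻²·C⁻²·K⁻¹ = (kg⁻¹·m⁻²·s⁴·A²) · A⁻² · (s⁻²·A⁻²) · K⁻¹ = kg⁻¹·m⁻²·s²·A⁻²·K⁻¹.
The exponent of m is -2.

-2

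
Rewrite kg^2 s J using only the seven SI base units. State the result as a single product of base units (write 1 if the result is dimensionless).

kg³·m²·s⁻¹

J = N·m (work = force × distance),
    = kg·m²·s⁻².
Combining: kg²·s·J = kg² · s · (kg·m²·s⁻²) = kg³·m²·s⁻¹.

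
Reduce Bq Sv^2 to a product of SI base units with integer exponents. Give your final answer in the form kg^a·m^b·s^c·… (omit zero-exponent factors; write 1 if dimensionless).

Bq = s⁻¹.
Sv = m²·s⁻².
So Sv² = m⁴·s⁻⁴.
Combining: Bq·Sv² = s⁻¹ · (m⁴·s⁻⁴) = m⁴·s⁻⁵.

m⁴·s⁻⁵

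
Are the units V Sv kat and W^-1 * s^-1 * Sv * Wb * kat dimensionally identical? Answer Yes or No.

Left side:
  V = W/A (potential = power per current),
      = kg·m²·s⁻³·A⁻¹.
  Sv = J/kg (equivalent dose = energy per mass),
      = m²·s⁻².
  kat = mol/s = s⁻¹·mol (catalytic activity).
  Combining: V·Sv·kat = (kg·m²·s⁻³·A⁻¹) · (m²·s⁻²) · (s⁻¹·mol) = kg·m⁴·s⁻⁶·A⁻¹·mol.
Right side:
  W = kg·m²·s⁻³.
  So W⁻¹ = kg⁻¹·m⁻²·s³.
  Sv = m²·s⁻².
  Wb = kg·m²·s⁻²·A⁻¹.
  kat = s⁻¹·mol.
  Combining: W⁻¹·s⁻¹·Sv·Wb·kat = (kg⁻¹·m⁻²·s³) · s⁻¹ · (m²·s⁻²) · (kg·m²·s⁻²·A⁻¹) · (s⁻¹·mol) = m²·s⁻³·A⁻¹·mol.
Left is kg·m⁴·s⁻⁶·A⁻¹·mol; right is m²·s⁻³·A⁻¹·mol — different.

No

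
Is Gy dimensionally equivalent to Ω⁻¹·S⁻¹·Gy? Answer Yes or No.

Yes

Left side:
  Gy = J/kg (absorbed dose = energy per mass),
      = m²·s⁻².
Right side:
  Ω = kg·m²·s⁻³·A⁻².
  So Ω⁻¹ = kg⁻¹·m⁻²·s³·A².
  S = kg⁻¹·m⁻²·s³·A².
  So S⁻¹ = kg·m²·s⁻³·A⁻².
  Gy = m²·s⁻².
  Combining: Ω⁻¹·S⁻¹·Gy = (kg⁻¹·m⁻²·s³·A²) · (kg·m²·s⁻³·A⁻²) · (m²·s⁻²) = m²·s⁻².
Both reduce to m²·s⁻².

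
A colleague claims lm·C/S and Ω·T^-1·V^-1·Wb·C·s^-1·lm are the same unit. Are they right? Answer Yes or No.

Left side:
  lm = cd·sr = cd (luminous flux; sr is dimensionless).
  S = 1/Ω (conductance is reciprocal resistance),
      = kg⁻¹·m⁻²·s³·A².
  So S⁻¹ = kg·m²·s⁻³·A⁻².
  C = A·s = s·A (charge = current × time).
  Combining: lm·S⁻¹·C = cd · (kg·m²·s⁻³·A⁻²) · (s·A) = kg·m²·s⁻²·A⁻¹·cd.
Right side:
  Ω = V/A (resistance = voltage per current),
      = kg·m²·s⁻³·A⁻².
  T = Wb/m² (flux density = flux per area),
      = kg·s⁻²·A⁻¹.
  So T⁻¹ = kg⁻¹·s²·A.
  V = W/A (potential = power per current),
      = kg·m²·s⁻³·A⁻¹.
  So V⁻¹ = kg⁻¹·m⁻²·s³·A.
  Wb = V·s (flux: a volt is a weber per second),
      = kg·m²·s⁻²·A⁻¹.
  C = A·s = s·A (charge = current × time).
  lm = cd·sr = cd (luminous flux; sr is dimensionless).
  Combining: Ω·T⁻¹·V⁻¹·Wb·C·s⁻¹·lm = (kg·m²·s⁻³·A⁻²) · (kg⁻¹·s²·A) · (kg⁻¹·m⁻²·s³·A) · (kg·m²·s⁻²·A⁻¹) · (s·A) · s⁻¹ · cd = m²·cd.
Left is kg·m²·s⁻²·A⁻¹·cd; right is m²·cd — different.

No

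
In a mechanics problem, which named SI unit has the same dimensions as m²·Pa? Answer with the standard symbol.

Pa = kg·m⁻¹·s⁻².
Combining: m²·Pa = m² · (kg·m⁻¹·s⁻²) = kg·m·s⁻².
kg·m·s⁻² is the base-SI form of the newton.

N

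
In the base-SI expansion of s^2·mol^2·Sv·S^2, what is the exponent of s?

6

Sv = m²·s⁻².
S = kg⁻¹·m⁻²·s³·A².
So S² = kg⁻²·m⁻⁴·s⁶·A⁴.
Combining: s²·mol²·Sv·S² = s² · mol² · (m²·s⁻²) · (kg⁻²·m⁻⁴·s⁶·A⁴) = kg⁻²·m⁻²·s⁶·A⁴·mol².
The exponent of s is 6.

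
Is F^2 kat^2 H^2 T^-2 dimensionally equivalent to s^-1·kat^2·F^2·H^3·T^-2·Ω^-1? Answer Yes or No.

Left side:
  F = C/V (capacitance = charge per voltage),
      = A·s/(kg·m²·s⁻³·A⁻¹) (substituting C and V),
      = kg⁻¹·m⁻²·s⁴·A².
  So F² = kg⁻²·m⁻⁴·s⁸·A⁴.
  kat = mol/s = s⁻¹·mol (catalytic activity).
  So kat² = s⁻²·mol².
  H = Wb/A (inductance = flux per current),
      = kg·m²·s⁻²·A⁻².
  So H² = kg²·m⁴·s⁻⁴·A⁻⁴.
  T = Wb/m² (flux density = flux per area),
      = kg·s⁻²·A⁻¹.
  So T⁻² = kg⁻²·s⁴·A².
  Combining: F²·kat²·H²·T⁻² = (kg⁻²·m⁻⁴·s⁸·A⁴) · (s⁻²·mol²) · (kg²·m⁴·s⁻⁴·A⁻⁴) · (kg⁻²·s⁴·A²) = kg⁻²·s⁶·A²·mol².
Right side:
  kat = s⁻¹·mol.
  So kat² = s⁻²·mol².
  F = kg⁻¹·m⁻²·s⁴·A².
  So F² = kg⁻²·m⁻⁴·s⁸·A⁴.
  H = kg·m²·s⁻²·A⁻².
  So H³ = kg³·m⁶·s⁻⁶·A⁻⁶.
  T = kg·s⁻²·A⁻¹.
  So T⁻² = kg⁻²·s⁴·A².
  Ω = kg·m²·s⁻³·A⁻².
  So Ω⁻¹ = kg⁻¹·m⁻²·s³·A².
  Combining: s⁻¹·kat²·F²·H³·T⁻²·Ω⁻¹ = s⁻¹ · (s⁻²·mol²) · (kg⁻²·m⁻⁴·s⁸·A⁴) · (kg³·m⁶·s⁻⁶·A⁻⁶) · (kg⁻²·s⁴·A²) · (kg⁻¹·m⁻²·s³·A²) = kg⁻²·s⁶·A²·mol².
Both reduce to kg⁻²·s⁶·A²·mol².

Yes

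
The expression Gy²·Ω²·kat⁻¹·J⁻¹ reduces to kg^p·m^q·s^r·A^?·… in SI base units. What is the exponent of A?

-4

Gy = J/kg (absorbed dose = energy per mass),
    = m²·s⁻².
So Gy² = m⁴·s⁻⁴.
Ω = V/A (resistance = voltage per current),
    = kg·m²·s⁻³·A⁻².
So Ω² = kg²·m⁴·s⁻⁶·A⁻⁴.
kat = mol/s = s⁻¹·mol (catalytic activity).
So kat⁻¹ = s·mol⁻¹.
J = N·m (work = force × distance),
    = kg·m²·s⁻².
So J⁻¹ = kg⁻¹·m⁻²·s².
Combining: Gy²·Ω²·kat⁻¹·J⁻¹ = (m⁴·s⁻⁴) · (kg²·m⁴·s⁻⁶·A⁻⁴) · (s·mol⁻¹) · (kg⁻¹·m⁻²·s²) = kg·m⁶·s⁻⁷·A⁻⁴·mol⁻¹.
The exponent of A is -4.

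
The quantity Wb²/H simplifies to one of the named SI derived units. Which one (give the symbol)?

J

Wb = kg·m²·s⁻²·A⁻¹.
So Wb² = kg²·m⁴·s⁻⁴·A⁻².
H = kg·m²·s⁻²·A⁻².
So H⁻¹ = kg⁻¹·m⁻²·s²·A².
Combining: Wb²·H⁻¹ = (kg²·m⁴·s⁻⁴·A⁻²) · (kg⁻¹·m⁻²·s²·A²) = kg·m²·s⁻².
kg·m²·s⁻² is the base-SI form of the joule.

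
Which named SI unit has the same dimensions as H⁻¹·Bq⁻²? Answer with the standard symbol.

F

H = Wb/A (inductance = flux per current),
    = kg·m²·s⁻²·A⁻².
So H⁻¹ = kg⁻¹·m⁻²·s²·A².
Bq = 1/s = s⁻¹ (activity is decays per second).
So Bq⁻² = s².
Combining: H⁻¹·Bq⁻² = (kg⁻¹·m⁻²·s²·A²) · s² = kg⁻¹·m⁻²·s⁴·A².
kg⁻¹·m⁻²·s⁴·A² is the base-SI form of the farad.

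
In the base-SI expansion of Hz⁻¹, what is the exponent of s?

Hz = 1/s = s⁻¹ (frequency is cycles per second).
So Hz⁻¹ = s.
The exponent of s is 1.

1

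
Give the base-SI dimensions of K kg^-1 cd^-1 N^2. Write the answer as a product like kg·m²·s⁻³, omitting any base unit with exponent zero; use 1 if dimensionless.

kg·m²·s⁻⁴·K·cd⁻¹

N = kg·m/s² = kg·m·s⁻² (force = mass × acceleration).
So N² = kg²·m²·s⁻⁴.
Combining: K·kg⁻¹·cd⁻¹·N² = K · kg⁻¹ · cd⁻¹ · (kg²·m²·s⁻⁴) = kg·m²·s⁻⁴·K·cd⁻¹.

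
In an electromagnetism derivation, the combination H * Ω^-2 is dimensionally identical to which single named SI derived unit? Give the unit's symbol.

H = Wb/A (inductance = flux per current),
    = kg·m²·s⁻²·A⁻².
Ω = V/A (resistance = voltage per current),
    = kg·m²·s⁻³·A⁻².
So Ω⁻² = kg⁻²·m⁻⁴·s⁶·A⁴.
Combining: H·Ω⁻² = (kg·m²·s⁻²·A⁻²) · (kg⁻²·m⁻⁴·s⁶·A⁴) = kg⁻¹·m⁻²·s⁴·A².
kg⁻¹·m⁻²·s⁴·A² is the base-SI form of the farad.

F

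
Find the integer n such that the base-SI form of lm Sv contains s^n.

-2

lm = cd.
Sv = m²·s⁻².
Combining: lm·Sv = cd · (m²·s⁻²) = m²·s⁻²·cd.
The exponent of s is -2.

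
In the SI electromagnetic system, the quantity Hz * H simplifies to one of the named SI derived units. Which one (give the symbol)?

Ω

Hz = 1/s = s⁻¹ (frequency is cycles per second).
H = Wb/A (inductance = flux per current),
    = kg·m²·s⁻²·A⁻².
Combining: Hz·H = s⁻¹ · (kg·m²·s⁻²·A⁻²) = kg·m²·s⁻³·A⁻².
kg·m²·s⁻³·A⁻² is the base-SI form of the ohm.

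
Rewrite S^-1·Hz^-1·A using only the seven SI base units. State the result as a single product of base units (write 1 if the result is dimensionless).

S = 1/Ω (conductance is reciprocal resistance),
    = kg⁻¹·m⁻²·s³·A².
So S⁻¹ = kg·m²·s⁻³·A⁻².
Hz = 1/s = s⁻¹ (frequency is cycles per second).
So Hz⁻¹ = s.
Combining: S⁻¹·Hz⁻¹·A = (kg·m²·s⁻³·A⁻²) · s · A = kg·m²·s⁻²·A⁻¹.

kg·m²·s⁻²·A⁻¹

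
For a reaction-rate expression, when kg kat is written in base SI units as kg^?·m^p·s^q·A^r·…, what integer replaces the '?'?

kat = mol/s = s⁻¹·mol (catalytic activity).
Combining: kg·kat = kg · (s⁻¹·mol) = kg·s⁻¹·mol.
The exponent of kg is 1.

1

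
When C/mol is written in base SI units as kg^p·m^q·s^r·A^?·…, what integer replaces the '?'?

C = A·s = s·A (charge = current × time).
Combining: mol⁻¹·C = mol⁻¹ · (s·A) = s·A·mol⁻¹.
The exponent of A is 1.

1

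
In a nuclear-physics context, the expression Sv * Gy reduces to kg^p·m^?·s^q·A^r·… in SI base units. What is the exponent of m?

Sv = J/kg (equivalent dose = energy per mass),
    = m²·s⁻².
Gy = J/kg (absorbed dose = energy per mass),
    = m²·s⁻².
Combining: Sv·Gy = (m²·s⁻²) · (m²·s⁻²) = m⁴·s⁻⁴.
The exponent of m is 4.

4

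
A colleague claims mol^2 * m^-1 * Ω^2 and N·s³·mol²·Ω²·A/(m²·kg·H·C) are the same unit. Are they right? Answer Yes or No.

No

Left side:
  Ω = V/A (resistance = voltage per current),
      = kg·m²·s⁻³·A⁻².
  So Ω² = kg²·m⁴·s⁻⁶·A⁻⁴.
  Combining: mol²·m⁻¹·Ω² = mol² · m⁻¹ · (kg²·m⁴·s⁻⁶·A⁻⁴) = kg²·m³·s⁻⁶·A⁻⁴·mol².
Right side:
  N = kg·m·s⁻².
  H = kg·m²·s⁻²·A⁻².
  So H⁻¹ = kg⁻¹·m⁻²·s²·A².
  C = s·A.
  So C⁻¹ = s⁻¹·A⁻¹.
  Ω = kg·m²·s⁻³·A⁻².
  So Ω² = kg²·m⁴·s⁻⁶·A⁻⁴.
  Combining: N·m⁻²·kg⁻¹·s³·mol²·H⁻¹·C⁻¹·Ω²·A = (kg·m·s⁻²) · m⁻² · kg⁻¹ · s³ · mol² · (kg⁻¹·m⁻²·s²·A²) · (s⁻¹·A⁻¹) · (kg²·m⁴·s⁻⁶·A⁻⁴) · A = kg·m·s⁻⁴·A⁻²·mol².
Left is kg²·m³·s⁻⁶·A⁻⁴·mol²; right is kg·m·s⁻⁴·A⁻²·mol² — different.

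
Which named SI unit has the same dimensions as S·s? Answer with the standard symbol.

S = 1/Ω (conductance is reciprocal resistance),
    = kg⁻¹·m⁻²·s³·A².
Combining: S·s = (kg⁻¹·m⁻²·s³·A²) · s = kg⁻¹·m⁻²·s⁴·A².
kg⁻¹·m⁻²·s⁴·A² is the base-SI form of the farad.

F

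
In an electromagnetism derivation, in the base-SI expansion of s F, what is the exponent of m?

F = kg⁻¹·m⁻²·s⁴·A².
Combining: s·F = s · (kg⁻¹·m⁻²·s⁴·A²) = kg⁻¹·m⁻²·s⁵·A².
The exponent of m is -2.

-2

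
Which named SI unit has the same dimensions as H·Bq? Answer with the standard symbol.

H = Wb/A (inductance = flux per current),
    = kg·m²·s⁻²·A⁻².
Bq = 1/s = s⁻¹ (activity is decays per second).
Combining: H·Bq = (kg·m²·s⁻²·A⁻²) · s⁻¹ = kg·m²·s⁻³·A⁻².
kg·m²·s⁻³·A⁻² is the base-SI form of the ohm.

Ω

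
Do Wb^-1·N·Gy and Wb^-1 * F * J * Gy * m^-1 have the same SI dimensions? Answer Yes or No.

Left side:
  Wb = kg·m²·s⁻²·A⁻¹.
  So Wb⁻¹ = kg⁻¹·m⁻²·s²·A.
  N = kg·m·s⁻².
  Gy = m²·s⁻².
  Combining: Wb⁻¹·N·Gy = (kg⁻¹·m⁻²·s²·A) · (kg·m·s⁻²) · (m²·s⁻²) = m·s⁻²·A.
Right side:
  Wb = V·s (flux: a volt is a weber per second),
      = kg·m²·s⁻²·A⁻¹.
  So Wb⁻¹ = kg⁻¹·m⁻²·s²·A.
  F = C/V (capacitance = charge per voltage),
      = A·s/(kg·m²·s⁻³·A⁻¹) (substituting C and V),
      = kg⁻¹·m⁻²·s⁴·A².
  J = N·m (work = force × distance),
      = kg·m²·s⁻².
  Gy = J/kg (absorbed dose = energy per mass),
      = m²·s⁻².
  Combining: Wb⁻¹·F·J·Gy·m⁻¹ = (kg⁻¹·m⁻²·s²·A) · (kg⁻¹·m⁻²·s⁴·A²) · (kg·m²·s⁻²) · (m²·s⁻²) · m⁻¹ = kg⁻¹·m⁻¹·s²·A³.
Left is m·s⁻²·A; right is kg⁻¹·m⁻¹·s²·A³ — different.

No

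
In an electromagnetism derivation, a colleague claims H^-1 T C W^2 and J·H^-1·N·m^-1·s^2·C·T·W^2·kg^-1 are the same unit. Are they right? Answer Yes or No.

Left side:
  H = Wb/A (inductance = flux per current),
      = kg·m²·s⁻²·A⁻².
  So H⁻¹ = kg⁻¹·m⁻²·s²·A².
  T = Wb/m² (flux density = flux per area),
      = kg·s⁻²·A⁻¹.
  C = A·s = s·A (charge = current × time).
  W = J/s (power = energy per time),
      = kg·m²·s⁻³.
  So W² = kg²·m⁴·s⁻⁶.
  Combining: H⁻¹·T·C·W² = (kg⁻¹·m⁻²·s²·A²) · (kg·s⁻²·A⁻¹) · (s·A) · (kg²·m⁴·s⁻⁶) = kg²·m²·s⁻⁵·A².
Right side:
  J = N·m (work = force × distance),
      = kg·m²·s⁻².
  H = Wb/A (inductance = flux per current),
      = kg·m²·s⁻²·A⁻².
  So H⁻¹ = kg⁻¹·m⁻²·s²·A².
  N = kg·m/s² = kg·m·s⁻² (force = mass × acceleration).
  C = A·s = s·A (charge = current × time).
  T = Wb/m² (flux density = flux per area),
      = kg·s⁻²·A⁻¹.
  W = J/s (power = energy per time),
      = kg·m²·s⁻³.
  So W² = kg²·m⁴·s⁻⁶.
  Combining: J·H⁻¹·N·m⁻¹·s²·C·T·W²·kg⁻¹ = (kg·m²·s⁻²) · (kg⁻¹·m⁻²·s²·A²) · (kg·m·s⁻²) · m⁻¹ · s² · (s·A) · (kg·s⁻²·A⁻¹) · (kg²·m⁴·s⁻⁶) · kg⁻¹ = kg³·m⁴·s⁻⁷·A².
Left is kg²·m²·s⁻⁵·A²; right is kg³·m⁴·s⁻⁷·A² — different.

No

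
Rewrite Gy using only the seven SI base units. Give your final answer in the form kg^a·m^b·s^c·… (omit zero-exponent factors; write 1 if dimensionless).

m²·s⁻²

Gy = J/kg (absorbed dose = energy per mass),
    = m²·s⁻².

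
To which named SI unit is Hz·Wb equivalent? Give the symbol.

V

Hz = 1/s = s⁻¹ (frequency is cycles per second).
Wb = V·s (flux: a volt is a weber per second),
    = kg·m²·s⁻²·A⁻¹.
Combining: Hz·Wb = s⁻¹ · (kg·m²·s⁻²·A⁻¹) = kg·m²·s⁻³·A⁻¹.
kg·m²·s⁻³·A⁻¹ is the base-SI form of the volt.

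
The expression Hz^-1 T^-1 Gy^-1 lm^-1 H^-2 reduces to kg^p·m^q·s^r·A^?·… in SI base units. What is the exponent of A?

5

Hz = 1/s = s⁻¹ (frequency is cycles per second).
So Hz⁻¹ = s.
T = Wb/m² (flux density = flux per area),
    = kg·s⁻²·A⁻¹.
So T⁻¹ = kg⁻¹·s²·A.
Gy = J/kg (absorbed dose = energy per mass),
    = m²·s⁻².
So Gy⁻¹ = m⁻²·s².
lm = cd·sr = cd (luminous flux; sr is dimensionless).
So lm⁻¹ = cd⁻¹.
H = Wb/A (inductance = flux per current),
    = kg·m²·s⁻²·A⁻².
So H⁻² = kg⁻²·m⁻⁴·s⁴·A⁴.
Combining: Hz⁻¹·T⁻¹·Gy⁻¹·lm⁻¹·H⁻² = s · (kg⁻¹·s²·A) · (m⁻²·s²) · cd⁻¹ · (kg⁻²·m⁻⁴·s⁴·A⁴) = kg⁻³·m⁻⁶·s⁹·A⁵·cd⁻¹.
The exponent of A is 5.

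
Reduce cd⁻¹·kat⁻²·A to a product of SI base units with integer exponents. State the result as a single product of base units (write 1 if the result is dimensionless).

s²·A·mol⁻²·cd⁻¹

kat = s⁻¹·mol.
So kat⁻² = s²·mol⁻².
Combining: cd⁻¹·kat⁻²·A = cd⁻¹ · (s²·mol⁻²) · A = s²·A·mol⁻²·cd⁻¹.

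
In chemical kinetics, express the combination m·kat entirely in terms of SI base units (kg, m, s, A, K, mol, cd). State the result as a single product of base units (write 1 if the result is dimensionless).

m·s⁻¹·mol

kat = mol/s = s⁻¹·mol (catalytic activity).
Combining: m·kat = m · (s⁻¹·mol) = m·s⁻¹·mol.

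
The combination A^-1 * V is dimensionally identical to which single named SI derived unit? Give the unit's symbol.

V = kg·m²·s⁻³·A⁻¹.
Combining: A⁻¹·V = A⁻¹ · (kg·m²·s⁻³·A⁻¹) = kg·m²·s⁻³·A⁻².
kg·m²·s⁻³·A⁻² is the base-SI form of the ohm.

Ω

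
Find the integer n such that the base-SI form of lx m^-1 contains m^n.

lx = lm/m² (illuminance = luminous flux per area),
    = m⁻²·cd.
Combining: lx·m⁻¹ = (m⁻²·cd) · m⁻¹ = m⁻³·cd.
The exponent of m is -3.

-3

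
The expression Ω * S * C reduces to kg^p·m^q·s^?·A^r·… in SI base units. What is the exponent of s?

1

Ω = V/A (resistance = voltage per current),
    = kg·m²·s⁻³·A⁻².
S = 1/Ω (conductance is reciprocal resistance),
    = kg⁻¹·m⁻²·s³·A².
C = A·s = s·A (charge = current × time).
Combining: Ω·S·C = (kg·m²·s⁻³·A⁻²) · (kg⁻¹·m⁻²·s³·A²) · (s·A) = s·A.
The exponent of s is 1.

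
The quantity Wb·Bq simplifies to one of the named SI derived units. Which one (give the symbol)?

V

Wb = V·s (flux: a volt is a weber per second),
    = kg·m²·s⁻²·A⁻¹.
Bq = 1/s = s⁻¹ (activity is decays per second).
Combining: Wb·Bq = (kg·m²·s⁻²·A⁻¹) · s⁻¹ = kg·m²·s⁻³·A⁻¹.
kg·m²·s⁻³·A⁻¹ is the base-SI form of the volt.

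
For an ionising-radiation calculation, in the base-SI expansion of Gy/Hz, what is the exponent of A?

0

Gy = m²·s⁻².
Hz = s⁻¹.
So Hz⁻¹ = s.
Combining: Gy·Hz⁻¹ = (m²·s⁻²) · s = m²·s⁻¹.
The exponent of A is 0.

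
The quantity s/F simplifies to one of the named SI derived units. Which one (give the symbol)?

F = kg⁻¹·m⁻²·s⁴·A².
So F⁻¹ = kg·m²·s⁻⁴·A⁻².
Combining: F⁻¹·s = (kg·m²·s⁻⁴·A⁻²) · s = kg·m²·s⁻³·A⁻².
kg·m²·s⁻³·A⁻² is the base-SI form of the ohm.

Ω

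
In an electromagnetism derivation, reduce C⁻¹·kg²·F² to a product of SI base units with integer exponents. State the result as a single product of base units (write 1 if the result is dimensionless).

C = s·A.
So C⁻¹ = s⁻¹·A⁻¹.
F = kg⁻¹·m⁻²·s⁴·A².
So F² = kg⁻²·m⁻⁴·s⁸·A⁴.
Combining: C⁻¹·kg²·F² = (s⁻¹·A⁻¹) · kg² · (kg⁻²·m⁻⁴·s⁸·A⁴) = m⁻⁴·s⁷·A³.

m⁻⁴·s⁷·A³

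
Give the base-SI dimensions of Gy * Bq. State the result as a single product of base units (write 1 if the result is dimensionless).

Gy = J/kg (absorbed dose = energy per mass),
    = m²·s⁻².
Bq = 1/s = s⁻¹ (activity is decays per second).
Combining: Gy·Bq = (m²·s⁻²) · s⁻¹ = m²·s⁻³.

m²·s⁻³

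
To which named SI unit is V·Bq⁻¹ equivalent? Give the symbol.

Wb

V = W/A (potential = power per current),
    = kg·m²·s⁻³·A⁻¹.
Bq = 1/s = s⁻¹ (activity is decays per second).
So Bq⁻¹ = s.
Combining: V·Bq⁻¹ = (kg·m²·s⁻³·A⁻¹) · s = kg·m²·s⁻²·A⁻¹.
kg·m²·s⁻²·A⁻¹ is the base-SI form of the weber.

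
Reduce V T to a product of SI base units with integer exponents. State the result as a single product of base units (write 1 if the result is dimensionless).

V = kg·m²·s⁻³·A⁻¹.
T = kg·s⁻²·A⁻¹.
Combining: V·T = (kg·m²·s⁻³·A⁻¹) · (kg·s⁻²·A⁻¹) = kg²·m²·s⁻⁵·A⁻².

kg²·m²·s⁻⁵·A⁻²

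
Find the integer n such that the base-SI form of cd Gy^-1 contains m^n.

Gy = m²·s⁻².
So Gy⁻¹ = m⁻²·s².
Combining: cd·Gy⁻¹ = cd · (m⁻²·s²) = m⁻²·s²·cd.
The exponent of m is -2.

-2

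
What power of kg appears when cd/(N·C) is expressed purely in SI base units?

N = kg·m·s⁻².
So N⁻¹ = kg⁻¹·m⁻¹·s².
C = s·A.
So C⁻¹ = s⁻¹·A⁻¹.
Combining: cd·N⁻¹·C⁻¹ = cd · (kg⁻¹·m⁻¹·s²) · (s⁻¹·A⁻¹) = kg⁻¹·m⁻¹·s·A⁻¹·cd.
The exponent of kg is -1.

-1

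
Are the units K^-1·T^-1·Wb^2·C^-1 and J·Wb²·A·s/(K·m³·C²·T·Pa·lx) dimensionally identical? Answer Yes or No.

Left side:
  T = kg·s⁻²·A⁻¹.
  So T⁻¹ = kg⁻¹·s²·A.
  Wb = kg·m²·s⁻²·A⁻¹.
  So Wb² = kg²·m⁴·s⁻⁴·A⁻².
  C = s·A.
  So C⁻¹ = s⁻¹·A⁻¹.
  Combining: K⁻¹·T⁻¹·Wb²·C⁻¹ = K⁻¹ · (kg⁻¹·s²·A) · (kg²·m⁴·s⁻⁴·A⁻²) · (s⁻¹·A⁻¹) = kg·m⁴·s⁻³·A⁻²·K⁻¹.
Right side:
  J = kg·m²·s⁻².
  C = s·A.
  So C⁻² = s⁻²·A⁻².
  T = kg·s⁻²·A⁻¹.
  So T⁻¹ = kg⁻¹·s²·A.
  Pa = kg·m⁻¹·s⁻².
  So Pa⁻¹ = kg⁻¹·m·s².
  Wb = kg·m²·s⁻²·A⁻¹.
  So Wb² = kg²·m⁴·s⁻⁴·A⁻².
  lx = m⁻²·cd.
  So lx⁻¹ = m²·cd⁻¹.
  Combining: K⁻¹·J·m⁻³·C⁻²·T⁻¹·Pa⁻¹·Wb²·A·lx⁻¹·s = K⁻¹ · (kg·m²·s⁻²) · m⁻³ · (s⁻²·A⁻²) · (kg⁻¹·s²·A) · (kg⁻¹·m·s²) · (kg²·m⁴·s⁻⁴·A⁻²) · A · (m²·cd⁻¹) · s = kg·m⁶·s⁻³·A⁻²·K⁻¹·cd⁻¹.
Left is kg·m⁴·s⁻³·A⁻²·K⁻¹; right is kg·m⁶·s⁻³·A⁻²·K⁻¹·cd⁻¹ — different.

No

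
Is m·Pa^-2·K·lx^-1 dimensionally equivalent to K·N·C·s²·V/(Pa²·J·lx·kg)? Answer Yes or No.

Left side:
  Pa = N/m² (pressure = force per area),
      = kg·m⁻¹·s⁻².
  So Pa⁻² = kg⁻²·m²·s⁴.
  lx = lm/m² (illuminance = luminous flux per area),
      = m⁻²·cd.
  So lx⁻¹ = m²·cd⁻¹.
  Combining: m·Pa⁻²·K·lx⁻¹ = m · (kg⁻²·m²·s⁴) · K · (m²·cd⁻¹) = kg⁻²·m⁵·s⁴·K·cd⁻¹.
Right side:
  Pa = kg·m⁻¹·s⁻².
  So Pa⁻² = kg⁻²·m²·s⁴.
  J = kg·m²·s⁻².
  So J⁻¹ = kg⁻¹·m⁻²·s².
  lx = m⁻²·cd.
  So lx⁻¹ = m²·cd⁻¹.
  N = kg·m·s⁻².
  C = s·A.
  V = kg·m²·s⁻³·A⁻¹.
  Combining: Pa⁻²·K·J⁻¹·lx⁻¹·N·kg⁻¹·C·s²·V = (kg⁻²·m²·s⁴) · K · (kg⁻¹·m⁻²·s²) · (m²·cd⁻¹) · (kg·m·s⁻²) · kg⁻¹ · (s·A) · s² · (kg·m²·s⁻³·A⁻¹) = kg⁻²·m⁵·s⁴·K·cd⁻¹.
Both reduce to kg⁻²·m⁵·s⁴·K·cd⁻¹.

Yes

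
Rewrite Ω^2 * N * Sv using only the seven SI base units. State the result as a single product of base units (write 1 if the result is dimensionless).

Ω = kg·m²·s⁻³·A⁻².
So Ω² = kg²·m⁴·s⁻⁶·A⁻⁴.
N = kg·m·s⁻².
Sv = m²·s⁻².
Combining: Ω²·N·Sv = (kg²·m⁴·s⁻⁶·A⁻⁴) · (kg·m·s⁻²) · (m²·s⁻²) = kg³·m⁷·s⁻¹⁰·A⁻⁴.

kg³·m⁷·s⁻¹⁰·A⁻⁴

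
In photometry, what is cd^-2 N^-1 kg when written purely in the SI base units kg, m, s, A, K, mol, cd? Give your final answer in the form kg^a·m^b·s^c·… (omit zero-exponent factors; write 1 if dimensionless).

N = kg·m/s² = kg·m·s⁻² (force = mass × acceleration).
So N⁻¹ = kg⁻¹·m⁻¹·s².
Combining: cd⁻²·N⁻¹·kg = cd⁻² · (kg⁻¹·m⁻¹·s²) · kg = m⁻¹·s²·cd⁻².

m⁻¹·s²·cd⁻²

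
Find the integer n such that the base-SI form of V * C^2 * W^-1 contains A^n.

V = kg·m²·s⁻³·A⁻¹.
C = s·A.
So C² = s²·A².
W = kg·m²·s⁻³.
So W⁻¹ = kg⁻¹·m⁻²·s³.
Combining: V·C²·W⁻¹ = (kg·m²·s⁻³·A⁻¹) · (s²·A²) · (kg⁻¹·m⁻²·s³) = s²·A.
The exponent of A is 1.

1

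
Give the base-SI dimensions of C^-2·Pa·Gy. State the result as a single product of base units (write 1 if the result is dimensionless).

C = A·s = s·A (charge = current × time).
So C⁻² = s⁻²·A⁻².
Pa = N/m² (pressure = force per area),
    = kg·m⁻¹·s⁻².
Gy = J/kg (absorbed dose = energy per mass),
    = m²·s⁻².
Combining: C⁻²·Pa·Gy = (s⁻²·A⁻²) · (kg·m⁻¹·s⁻²) · (m²·s⁻²) = kg·m·s⁻⁶·A⁻².

kg·m·s⁻⁶·A⁻²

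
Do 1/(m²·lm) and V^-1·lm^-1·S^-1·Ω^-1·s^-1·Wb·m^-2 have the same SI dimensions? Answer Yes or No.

Left side:
  lm = cd·sr = cd (luminous flux; sr is dimensionless).
  So lm⁻¹ = cd⁻¹.
  Combining: m⁻²·lm⁻¹ = m⁻² · cd⁻¹ = m⁻²·cd⁻¹.
Right side:
  V = W/A (potential = power per current),
      = kg·m²·s⁻³·A⁻¹.
  So V⁻¹ = kg⁻¹·m⁻²·s³·A.
  lm = cd·sr = cd (luminous flux; sr is dimensionless).
  So lm⁻¹ = cd⁻¹.
  S = 1/Ω (conductance is reciprocal resistance),
      = kg⁻¹·m⁻²·s³·A².
  So S⁻¹ = kg·m²·s⁻³·A⁻².
  Ω = V/A (resistance = voltage per current),
      = kg·m²·s⁻³·A⁻².
  So Ω⁻¹ = kg⁻¹·m⁻²·s³·A².
  Wb = V·s (flux: a volt is a weber per second),
      = kg·m²·s⁻²·A⁻¹.
  Combining: V⁻¹·lm⁻¹·S⁻¹·Ω⁻¹·s⁻¹·Wb·m⁻² = (kg⁻¹·m⁻²·s³·A) · cd⁻¹ · (kg·m²·s⁻³·A⁻²) · (kg⁻¹·m⁻²·s³·A²) · s⁻¹ · (kg·m²·s⁻²·A⁻¹) · m⁻² = m⁻²·cd⁻¹.
Both reduce to m⁻²·cd⁻¹.

Yes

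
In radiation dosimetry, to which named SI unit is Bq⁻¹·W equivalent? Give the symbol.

Bq = s⁻¹.
So Bq⁻¹ = s.
W = kg·m²·s⁻³.
Combining: Bq⁻¹·W = s · (kg·m²·s⁻³) = kg·m²·s⁻².
kg·m²·s⁻² is the base-SI form of the joule.

J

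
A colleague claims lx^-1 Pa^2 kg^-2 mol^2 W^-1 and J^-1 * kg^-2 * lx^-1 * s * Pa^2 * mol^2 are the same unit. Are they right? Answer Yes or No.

Left side:
  lx = lm/m² (illuminance = luminous flux per area),
      = m⁻²·cd.
  So lx⁻¹ = m²·cd⁻¹.
  Pa = N/m² (pressure = force per area),
      = kg·m⁻¹·s⁻².
  So Pa² = kg²·m⁻²·s⁻⁴.
  W = J/s (power = energy per time),
      = kg·m²·s⁻³.
  So W⁻¹ = kg⁻¹·m⁻²·s³.
  Combining: lx⁻¹·Pa²·kg⁻²·mol²·W⁻¹ = (m²·cd⁻¹) · (kg²·m⁻²·s⁻⁴) · kg⁻² · mol² · (kg⁻¹·m⁻²·s³) = kg⁻¹·m⁻²·s⁻¹·mol²·cd⁻¹.
Right side:
  J = N·m (work = force × distance),
      = kg·m²·s⁻².
  So J⁻¹ = kg⁻¹·m⁻²·s².
  lx = lm/m² (illuminance = luminous flux per area),
      = m⁻²·cd.
  So lx⁻¹ = m²·cd⁻¹.
  Pa = N/m² (pressure = force per area),
      = kg·m⁻¹·s⁻².
  So Pa² = kg²·m⁻²·s⁻⁴.
  Combining: J⁻¹·kg⁻²·lx⁻¹·s·Pa²·mol² = (kg⁻¹·m⁻²·s²) · kg⁻² · (m²·cd⁻¹) · s · (kg²·m⁻²·s⁻⁴) · mol² = kg⁻¹·m⁻²·s⁻¹·mol²·cd⁻¹.
Both reduce to kg⁻¹·m⁻²·s⁻¹·mol²·cd⁻¹.

Yes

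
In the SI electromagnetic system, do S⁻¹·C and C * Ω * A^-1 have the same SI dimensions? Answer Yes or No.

No

Left side:
  S = 1/Ω (conductance is reciprocal resistance),
      = kg⁻¹·m⁻²·s³·A².
  So S⁻¹ = kg·m²·s⁻³·A⁻².
  C = A·s = s·A (charge = current × time).
  Combining: S⁻¹·C = (kg·m²·s⁻³·A⁻²) · (s·A) = kg·m²·s⁻²·A⁻¹.
Right side:
  C = s·A.
  Ω = kg·m²·s⁻³·A⁻².
  Combining: C·Ω·A⁻¹ = (s·A) · (kg·m²·s⁻³·A⁻²) · A⁻¹ = kg·m²·s⁻²·A⁻².
Left is kg·m²·s⁻²·A⁻¹; right is kg·m²·s⁻²·A⁻² — different.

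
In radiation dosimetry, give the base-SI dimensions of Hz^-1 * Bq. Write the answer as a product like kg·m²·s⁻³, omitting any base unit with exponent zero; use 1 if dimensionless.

Hz = 1/s = s⁻¹ (frequency is cycles per second).
So Hz⁻¹ = s.
Bq = 1/s = s⁻¹ (activity is decays per second).
Combining: Hz⁻¹·Bq = s · s⁻¹ = 1.

1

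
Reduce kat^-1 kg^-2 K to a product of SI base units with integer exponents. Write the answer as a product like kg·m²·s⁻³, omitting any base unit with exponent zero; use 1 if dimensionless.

kat = mol/s = s⁻¹·mol (catalytic activity).
So kat⁻¹ = s·mol⁻¹.
Combining: kat⁻¹·kg⁻²·K = (s·mol⁻¹) · kg⁻² · K = kg⁻²·s·K·mol⁻¹.

kg⁻²·s·K·mol⁻¹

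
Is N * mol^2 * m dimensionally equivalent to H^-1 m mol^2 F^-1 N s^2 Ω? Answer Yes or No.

Left side:
  N = kg·m/s² = kg·m·s⁻² (force = mass × acceleration).
  Combining: N·mol²·m = (kg·m·s⁻²) · mol² · m = kg·m²·s⁻²·mol².
Right side:
  H = Wb/A (inductance = flux per current),
      = kg·m²·s⁻²·A⁻².
  So H⁻¹ = kg⁻¹·m⁻²·s²·A².
  F = C/V (capacitance = charge per voltage),
      = A·s/(kg·m²·s⁻³·A⁻¹) (substituting C and V),
      = kg⁻¹·m⁻²·s⁴·A².
  So F⁻¹ = kg·m²·s⁻⁴·A⁻².
  N = kg·m/s² = kg·m·s⁻² (force = mass × acceleration).
  Ω = V/A (resistance = voltage per current),
      = kg·m²·s⁻³·A⁻².
  Combining: H⁻¹·m·mol²·F⁻¹·N·s²·Ω = (kg⁻¹·m⁻²·s²·A²) · m · mol² · (kg·m²·s⁻⁴·A⁻²) · (kg·m·s⁻²) · s² · (kg·m²·s⁻³·A⁻²) = kg²·m⁴·s⁻⁵·A⁻²·mol².
Left is kg·m²·s⁻²·mol²; right is kg²·m⁴·s⁻⁵·A⁻²·mol² — different.

No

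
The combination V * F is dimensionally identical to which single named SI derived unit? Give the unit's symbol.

V = kg·m²·s⁻³·A⁻¹.
F = kg⁻¹·m⁻²·s⁴·A².
Combining: V·F = (kg·m²·s⁻³·A⁻¹) · (kg⁻¹·m⁻²·s⁴·A²) = s·A.
s·A is the base-SI form of the coulomb.

C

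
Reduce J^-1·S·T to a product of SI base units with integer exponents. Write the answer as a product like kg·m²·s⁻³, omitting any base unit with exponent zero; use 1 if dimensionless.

J = N·m (work = force × distance),
    = kg·m²·s⁻².
So J⁻¹ = kg⁻¹·m⁻²·s².
S = 1/Ω (conductance is reciprocal resistance),
    = kg⁻¹·m⁻²·s³·A².
T = Wb/m² (flux density = flux per area),
    = kg·s⁻²·A⁻¹.
Combining: J⁻¹·S·T = (kg⁻¹·m⁻²·s²) · (kg⁻¹·m⁻²·s³·A²) · (kg·s⁻²·A⁻¹) = kg⁻¹·m⁻⁴·s³·A.

kg⁻¹·m⁻⁴·s³·A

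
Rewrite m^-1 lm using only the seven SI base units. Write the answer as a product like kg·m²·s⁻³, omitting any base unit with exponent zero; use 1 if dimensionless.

lm = cd·sr = cd (luminous flux; sr is dimensionless).
Combining: m⁻¹·lm = m⁻¹ · cd = m⁻¹·cd.

m⁻¹·cd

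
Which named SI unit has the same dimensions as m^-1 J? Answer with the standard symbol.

N

J = kg·m²·s⁻².
Combining: m⁻¹·J = m⁻¹ · (kg·m²·s⁻²) = kg·m·s⁻².
kg·m·s⁻² is the base-SI form of the newton.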